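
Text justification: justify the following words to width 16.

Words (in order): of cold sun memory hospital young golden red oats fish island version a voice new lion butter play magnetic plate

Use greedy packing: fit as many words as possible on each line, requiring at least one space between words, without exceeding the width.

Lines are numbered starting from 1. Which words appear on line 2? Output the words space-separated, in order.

Answer: memory hospital

Derivation:
Line 1: ['of', 'cold', 'sun'] (min_width=11, slack=5)
Line 2: ['memory', 'hospital'] (min_width=15, slack=1)
Line 3: ['young', 'golden', 'red'] (min_width=16, slack=0)
Line 4: ['oats', 'fish', 'island'] (min_width=16, slack=0)
Line 5: ['version', 'a', 'voice'] (min_width=15, slack=1)
Line 6: ['new', 'lion', 'butter'] (min_width=15, slack=1)
Line 7: ['play', 'magnetic'] (min_width=13, slack=3)
Line 8: ['plate'] (min_width=5, slack=11)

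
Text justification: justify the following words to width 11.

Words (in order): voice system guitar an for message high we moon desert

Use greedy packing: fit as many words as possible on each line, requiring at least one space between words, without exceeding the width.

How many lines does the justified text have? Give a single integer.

Answer: 6

Derivation:
Line 1: ['voice'] (min_width=5, slack=6)
Line 2: ['system'] (min_width=6, slack=5)
Line 3: ['guitar', 'an'] (min_width=9, slack=2)
Line 4: ['for', 'message'] (min_width=11, slack=0)
Line 5: ['high', 'we'] (min_width=7, slack=4)
Line 6: ['moon', 'desert'] (min_width=11, slack=0)
Total lines: 6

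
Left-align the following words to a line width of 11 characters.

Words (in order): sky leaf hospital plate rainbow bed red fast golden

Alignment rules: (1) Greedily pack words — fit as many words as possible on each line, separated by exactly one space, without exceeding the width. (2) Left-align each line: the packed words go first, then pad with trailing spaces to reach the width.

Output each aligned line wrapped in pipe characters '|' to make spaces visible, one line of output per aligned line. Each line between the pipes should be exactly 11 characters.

Line 1: ['sky', 'leaf'] (min_width=8, slack=3)
Line 2: ['hospital'] (min_width=8, slack=3)
Line 3: ['plate'] (min_width=5, slack=6)
Line 4: ['rainbow', 'bed'] (min_width=11, slack=0)
Line 5: ['red', 'fast'] (min_width=8, slack=3)
Line 6: ['golden'] (min_width=6, slack=5)

Answer: |sky leaf   |
|hospital   |
|plate      |
|rainbow bed|
|red fast   |
|golden     |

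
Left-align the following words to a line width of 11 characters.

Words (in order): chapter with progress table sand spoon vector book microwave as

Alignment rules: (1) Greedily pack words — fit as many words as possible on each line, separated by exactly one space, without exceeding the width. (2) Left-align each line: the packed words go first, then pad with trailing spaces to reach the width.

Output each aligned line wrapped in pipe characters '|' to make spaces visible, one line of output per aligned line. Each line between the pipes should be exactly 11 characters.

Line 1: ['chapter'] (min_width=7, slack=4)
Line 2: ['with'] (min_width=4, slack=7)
Line 3: ['progress'] (min_width=8, slack=3)
Line 4: ['table', 'sand'] (min_width=10, slack=1)
Line 5: ['spoon'] (min_width=5, slack=6)
Line 6: ['vector', 'book'] (min_width=11, slack=0)
Line 7: ['microwave'] (min_width=9, slack=2)
Line 8: ['as'] (min_width=2, slack=9)

Answer: |chapter    |
|with       |
|progress   |
|table sand |
|spoon      |
|vector book|
|microwave  |
|as         |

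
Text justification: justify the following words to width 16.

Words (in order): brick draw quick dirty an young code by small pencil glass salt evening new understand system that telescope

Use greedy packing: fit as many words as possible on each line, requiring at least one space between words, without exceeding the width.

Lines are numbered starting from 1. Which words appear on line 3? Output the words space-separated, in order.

Line 1: ['brick', 'draw', 'quick'] (min_width=16, slack=0)
Line 2: ['dirty', 'an', 'young'] (min_width=14, slack=2)
Line 3: ['code', 'by', 'small'] (min_width=13, slack=3)
Line 4: ['pencil', 'glass'] (min_width=12, slack=4)
Line 5: ['salt', 'evening', 'new'] (min_width=16, slack=0)
Line 6: ['understand'] (min_width=10, slack=6)
Line 7: ['system', 'that'] (min_width=11, slack=5)
Line 8: ['telescope'] (min_width=9, slack=7)

Answer: code by small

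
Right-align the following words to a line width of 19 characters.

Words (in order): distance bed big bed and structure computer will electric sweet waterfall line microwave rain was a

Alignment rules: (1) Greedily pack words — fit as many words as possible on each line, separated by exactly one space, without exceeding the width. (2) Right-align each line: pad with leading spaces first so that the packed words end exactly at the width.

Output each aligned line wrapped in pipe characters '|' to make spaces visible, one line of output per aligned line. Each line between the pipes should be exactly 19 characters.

Line 1: ['distance', 'bed', 'big'] (min_width=16, slack=3)
Line 2: ['bed', 'and', 'structure'] (min_width=17, slack=2)
Line 3: ['computer', 'will'] (min_width=13, slack=6)
Line 4: ['electric', 'sweet'] (min_width=14, slack=5)
Line 5: ['waterfall', 'line'] (min_width=14, slack=5)
Line 6: ['microwave', 'rain', 'was'] (min_width=18, slack=1)
Line 7: ['a'] (min_width=1, slack=18)

Answer: |   distance bed big|
|  bed and structure|
|      computer will|
|     electric sweet|
|     waterfall line|
| microwave rain was|
|                  a|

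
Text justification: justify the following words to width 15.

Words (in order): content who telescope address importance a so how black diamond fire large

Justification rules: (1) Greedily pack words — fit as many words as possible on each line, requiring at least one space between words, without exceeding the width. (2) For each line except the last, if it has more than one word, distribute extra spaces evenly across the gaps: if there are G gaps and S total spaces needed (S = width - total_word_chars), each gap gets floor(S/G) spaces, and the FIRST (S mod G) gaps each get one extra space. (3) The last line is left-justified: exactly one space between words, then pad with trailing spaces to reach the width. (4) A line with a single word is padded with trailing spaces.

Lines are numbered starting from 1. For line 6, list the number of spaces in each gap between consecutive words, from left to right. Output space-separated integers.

Answer: 4

Derivation:
Line 1: ['content', 'who'] (min_width=11, slack=4)
Line 2: ['telescope'] (min_width=9, slack=6)
Line 3: ['address'] (min_width=7, slack=8)
Line 4: ['importance', 'a', 'so'] (min_width=15, slack=0)
Line 5: ['how', 'black'] (min_width=9, slack=6)
Line 6: ['diamond', 'fire'] (min_width=12, slack=3)
Line 7: ['large'] (min_width=5, slack=10)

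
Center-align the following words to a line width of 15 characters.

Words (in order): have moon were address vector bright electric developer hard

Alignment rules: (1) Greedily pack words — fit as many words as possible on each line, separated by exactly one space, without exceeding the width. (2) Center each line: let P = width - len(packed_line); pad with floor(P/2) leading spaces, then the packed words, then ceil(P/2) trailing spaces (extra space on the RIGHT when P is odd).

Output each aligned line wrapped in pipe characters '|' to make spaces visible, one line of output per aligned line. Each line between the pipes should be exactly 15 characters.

Line 1: ['have', 'moon', 'were'] (min_width=14, slack=1)
Line 2: ['address', 'vector'] (min_width=14, slack=1)
Line 3: ['bright', 'electric'] (min_width=15, slack=0)
Line 4: ['developer', 'hard'] (min_width=14, slack=1)

Answer: |have moon were |
|address vector |
|bright electric|
|developer hard |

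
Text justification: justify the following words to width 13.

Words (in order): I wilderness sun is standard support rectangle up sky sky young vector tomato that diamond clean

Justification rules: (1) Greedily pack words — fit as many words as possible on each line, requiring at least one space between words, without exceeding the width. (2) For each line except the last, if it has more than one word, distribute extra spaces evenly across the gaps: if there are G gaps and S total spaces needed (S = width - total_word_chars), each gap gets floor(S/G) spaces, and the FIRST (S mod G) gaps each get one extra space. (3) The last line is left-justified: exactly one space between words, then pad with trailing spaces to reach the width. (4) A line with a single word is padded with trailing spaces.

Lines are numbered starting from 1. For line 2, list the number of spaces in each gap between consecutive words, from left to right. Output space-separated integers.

Line 1: ['I', 'wilderness'] (min_width=12, slack=1)
Line 2: ['sun', 'is'] (min_width=6, slack=7)
Line 3: ['standard'] (min_width=8, slack=5)
Line 4: ['support'] (min_width=7, slack=6)
Line 5: ['rectangle', 'up'] (min_width=12, slack=1)
Line 6: ['sky', 'sky', 'young'] (min_width=13, slack=0)
Line 7: ['vector', 'tomato'] (min_width=13, slack=0)
Line 8: ['that', 'diamond'] (min_width=12, slack=1)
Line 9: ['clean'] (min_width=5, slack=8)

Answer: 8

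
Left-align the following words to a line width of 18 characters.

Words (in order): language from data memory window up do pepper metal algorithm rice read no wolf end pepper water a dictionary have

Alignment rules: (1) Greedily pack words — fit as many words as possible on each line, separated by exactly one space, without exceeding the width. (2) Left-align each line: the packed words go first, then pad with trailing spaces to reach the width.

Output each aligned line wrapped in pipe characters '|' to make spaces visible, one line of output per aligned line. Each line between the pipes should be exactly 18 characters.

Answer: |language from data|
|memory window up  |
|do pepper metal   |
|algorithm rice    |
|read no wolf end  |
|pepper water a    |
|dictionary have   |

Derivation:
Line 1: ['language', 'from', 'data'] (min_width=18, slack=0)
Line 2: ['memory', 'window', 'up'] (min_width=16, slack=2)
Line 3: ['do', 'pepper', 'metal'] (min_width=15, slack=3)
Line 4: ['algorithm', 'rice'] (min_width=14, slack=4)
Line 5: ['read', 'no', 'wolf', 'end'] (min_width=16, slack=2)
Line 6: ['pepper', 'water', 'a'] (min_width=14, slack=4)
Line 7: ['dictionary', 'have'] (min_width=15, slack=3)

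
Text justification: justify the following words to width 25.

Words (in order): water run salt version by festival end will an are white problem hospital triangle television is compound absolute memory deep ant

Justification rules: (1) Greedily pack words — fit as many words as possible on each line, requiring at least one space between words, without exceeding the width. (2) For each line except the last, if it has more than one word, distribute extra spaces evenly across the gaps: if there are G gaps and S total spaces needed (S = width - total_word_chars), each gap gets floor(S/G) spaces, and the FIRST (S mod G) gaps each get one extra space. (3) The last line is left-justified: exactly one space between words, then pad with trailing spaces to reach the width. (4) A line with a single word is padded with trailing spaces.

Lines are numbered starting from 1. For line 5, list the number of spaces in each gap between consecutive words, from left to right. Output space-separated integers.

Answer: 2 1

Derivation:
Line 1: ['water', 'run', 'salt', 'version', 'by'] (min_width=25, slack=0)
Line 2: ['festival', 'end', 'will', 'an', 'are'] (min_width=24, slack=1)
Line 3: ['white', 'problem', 'hospital'] (min_width=22, slack=3)
Line 4: ['triangle', 'television', 'is'] (min_width=22, slack=3)
Line 5: ['compound', 'absolute', 'memory'] (min_width=24, slack=1)
Line 6: ['deep', 'ant'] (min_width=8, slack=17)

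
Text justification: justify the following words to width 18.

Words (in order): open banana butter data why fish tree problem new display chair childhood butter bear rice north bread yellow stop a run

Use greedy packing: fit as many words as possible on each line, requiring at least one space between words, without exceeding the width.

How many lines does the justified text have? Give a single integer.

Answer: 8

Derivation:
Line 1: ['open', 'banana', 'butter'] (min_width=18, slack=0)
Line 2: ['data', 'why', 'fish', 'tree'] (min_width=18, slack=0)
Line 3: ['problem', 'new'] (min_width=11, slack=7)
Line 4: ['display', 'chair'] (min_width=13, slack=5)
Line 5: ['childhood', 'butter'] (min_width=16, slack=2)
Line 6: ['bear', 'rice', 'north'] (min_width=15, slack=3)
Line 7: ['bread', 'yellow', 'stop'] (min_width=17, slack=1)
Line 8: ['a', 'run'] (min_width=5, slack=13)
Total lines: 8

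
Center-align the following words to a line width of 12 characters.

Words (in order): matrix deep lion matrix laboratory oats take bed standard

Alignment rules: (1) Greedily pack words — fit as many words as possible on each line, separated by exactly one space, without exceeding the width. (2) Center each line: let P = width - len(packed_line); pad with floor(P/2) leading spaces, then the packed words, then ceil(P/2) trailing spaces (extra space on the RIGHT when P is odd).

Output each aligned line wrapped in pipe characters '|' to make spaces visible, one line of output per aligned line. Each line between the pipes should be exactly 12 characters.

Line 1: ['matrix', 'deep'] (min_width=11, slack=1)
Line 2: ['lion', 'matrix'] (min_width=11, slack=1)
Line 3: ['laboratory'] (min_width=10, slack=2)
Line 4: ['oats', 'take'] (min_width=9, slack=3)
Line 5: ['bed', 'standard'] (min_width=12, slack=0)

Answer: |matrix deep |
|lion matrix |
| laboratory |
| oats take  |
|bed standard|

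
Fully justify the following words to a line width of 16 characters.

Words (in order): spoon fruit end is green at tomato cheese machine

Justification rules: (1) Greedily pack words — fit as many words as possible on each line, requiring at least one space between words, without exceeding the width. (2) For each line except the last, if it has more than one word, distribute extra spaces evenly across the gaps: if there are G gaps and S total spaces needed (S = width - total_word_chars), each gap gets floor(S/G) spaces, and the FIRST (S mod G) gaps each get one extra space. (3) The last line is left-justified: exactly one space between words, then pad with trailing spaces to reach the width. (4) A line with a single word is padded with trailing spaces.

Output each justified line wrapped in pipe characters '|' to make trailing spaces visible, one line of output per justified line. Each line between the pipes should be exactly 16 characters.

Answer: |spoon  fruit end|
|is    green   at|
|tomato    cheese|
|machine         |

Derivation:
Line 1: ['spoon', 'fruit', 'end'] (min_width=15, slack=1)
Line 2: ['is', 'green', 'at'] (min_width=11, slack=5)
Line 3: ['tomato', 'cheese'] (min_width=13, slack=3)
Line 4: ['machine'] (min_width=7, slack=9)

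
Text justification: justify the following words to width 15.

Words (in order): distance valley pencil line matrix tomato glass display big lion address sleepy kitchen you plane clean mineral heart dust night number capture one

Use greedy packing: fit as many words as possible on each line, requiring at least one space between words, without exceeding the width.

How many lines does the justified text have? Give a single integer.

Answer: 12

Derivation:
Line 1: ['distance', 'valley'] (min_width=15, slack=0)
Line 2: ['pencil', 'line'] (min_width=11, slack=4)
Line 3: ['matrix', 'tomato'] (min_width=13, slack=2)
Line 4: ['glass', 'display'] (min_width=13, slack=2)
Line 5: ['big', 'lion'] (min_width=8, slack=7)
Line 6: ['address', 'sleepy'] (min_width=14, slack=1)
Line 7: ['kitchen', 'you'] (min_width=11, slack=4)
Line 8: ['plane', 'clean'] (min_width=11, slack=4)
Line 9: ['mineral', 'heart'] (min_width=13, slack=2)
Line 10: ['dust', 'night'] (min_width=10, slack=5)
Line 11: ['number', 'capture'] (min_width=14, slack=1)
Line 12: ['one'] (min_width=3, slack=12)
Total lines: 12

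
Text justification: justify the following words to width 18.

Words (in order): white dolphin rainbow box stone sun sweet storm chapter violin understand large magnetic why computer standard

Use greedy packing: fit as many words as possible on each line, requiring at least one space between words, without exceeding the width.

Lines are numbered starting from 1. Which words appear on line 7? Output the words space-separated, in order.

Line 1: ['white', 'dolphin'] (min_width=13, slack=5)
Line 2: ['rainbow', 'box', 'stone'] (min_width=17, slack=1)
Line 3: ['sun', 'sweet', 'storm'] (min_width=15, slack=3)
Line 4: ['chapter', 'violin'] (min_width=14, slack=4)
Line 5: ['understand', 'large'] (min_width=16, slack=2)
Line 6: ['magnetic', 'why'] (min_width=12, slack=6)
Line 7: ['computer', 'standard'] (min_width=17, slack=1)

Answer: computer standard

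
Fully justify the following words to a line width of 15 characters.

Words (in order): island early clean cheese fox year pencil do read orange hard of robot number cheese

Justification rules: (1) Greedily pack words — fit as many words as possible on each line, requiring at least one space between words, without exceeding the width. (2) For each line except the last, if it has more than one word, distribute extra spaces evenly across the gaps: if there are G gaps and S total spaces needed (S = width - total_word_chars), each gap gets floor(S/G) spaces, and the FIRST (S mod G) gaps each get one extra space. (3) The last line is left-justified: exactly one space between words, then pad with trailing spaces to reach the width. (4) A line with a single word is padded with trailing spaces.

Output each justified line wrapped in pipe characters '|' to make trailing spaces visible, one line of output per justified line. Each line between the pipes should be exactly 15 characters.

Answer: |island    early|
|clean    cheese|
|fox year pencil|
|do  read orange|
|hard  of  robot|
|number cheese  |

Derivation:
Line 1: ['island', 'early'] (min_width=12, slack=3)
Line 2: ['clean', 'cheese'] (min_width=12, slack=3)
Line 3: ['fox', 'year', 'pencil'] (min_width=15, slack=0)
Line 4: ['do', 'read', 'orange'] (min_width=14, slack=1)
Line 5: ['hard', 'of', 'robot'] (min_width=13, slack=2)
Line 6: ['number', 'cheese'] (min_width=13, slack=2)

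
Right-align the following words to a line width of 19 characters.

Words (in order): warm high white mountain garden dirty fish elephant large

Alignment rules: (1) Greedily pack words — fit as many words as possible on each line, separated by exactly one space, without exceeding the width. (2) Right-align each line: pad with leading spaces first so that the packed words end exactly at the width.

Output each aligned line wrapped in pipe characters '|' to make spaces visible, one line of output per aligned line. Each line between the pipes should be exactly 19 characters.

Line 1: ['warm', 'high', 'white'] (min_width=15, slack=4)
Line 2: ['mountain', 'garden'] (min_width=15, slack=4)
Line 3: ['dirty', 'fish', 'elephant'] (min_width=19, slack=0)
Line 4: ['large'] (min_width=5, slack=14)

Answer: |    warm high white|
|    mountain garden|
|dirty fish elephant|
|              large|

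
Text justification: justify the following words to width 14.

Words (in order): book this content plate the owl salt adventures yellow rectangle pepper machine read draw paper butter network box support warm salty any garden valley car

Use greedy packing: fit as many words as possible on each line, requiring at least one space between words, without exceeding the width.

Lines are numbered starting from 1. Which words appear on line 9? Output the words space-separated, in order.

Answer: paper butter

Derivation:
Line 1: ['book', 'this'] (min_width=9, slack=5)
Line 2: ['content', 'plate'] (min_width=13, slack=1)
Line 3: ['the', 'owl', 'salt'] (min_width=12, slack=2)
Line 4: ['adventures'] (min_width=10, slack=4)
Line 5: ['yellow'] (min_width=6, slack=8)
Line 6: ['rectangle'] (min_width=9, slack=5)
Line 7: ['pepper', 'machine'] (min_width=14, slack=0)
Line 8: ['read', 'draw'] (min_width=9, slack=5)
Line 9: ['paper', 'butter'] (min_width=12, slack=2)
Line 10: ['network', 'box'] (min_width=11, slack=3)
Line 11: ['support', 'warm'] (min_width=12, slack=2)
Line 12: ['salty', 'any'] (min_width=9, slack=5)
Line 13: ['garden', 'valley'] (min_width=13, slack=1)
Line 14: ['car'] (min_width=3, slack=11)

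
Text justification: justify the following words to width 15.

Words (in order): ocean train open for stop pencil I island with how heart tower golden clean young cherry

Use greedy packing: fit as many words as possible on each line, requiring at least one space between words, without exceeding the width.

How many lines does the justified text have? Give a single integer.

Answer: 7

Derivation:
Line 1: ['ocean', 'train'] (min_width=11, slack=4)
Line 2: ['open', 'for', 'stop'] (min_width=13, slack=2)
Line 3: ['pencil', 'I', 'island'] (min_width=15, slack=0)
Line 4: ['with', 'how', 'heart'] (min_width=14, slack=1)
Line 5: ['tower', 'golden'] (min_width=12, slack=3)
Line 6: ['clean', 'young'] (min_width=11, slack=4)
Line 7: ['cherry'] (min_width=6, slack=9)
Total lines: 7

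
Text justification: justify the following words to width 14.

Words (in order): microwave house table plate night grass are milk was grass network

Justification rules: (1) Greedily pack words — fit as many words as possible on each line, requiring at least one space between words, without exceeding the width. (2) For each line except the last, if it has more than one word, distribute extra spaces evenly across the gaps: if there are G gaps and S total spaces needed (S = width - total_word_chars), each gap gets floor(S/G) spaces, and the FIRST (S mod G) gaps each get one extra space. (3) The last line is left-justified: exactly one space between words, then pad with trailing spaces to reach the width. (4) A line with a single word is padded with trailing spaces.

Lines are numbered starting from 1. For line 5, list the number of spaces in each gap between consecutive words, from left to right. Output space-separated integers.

Line 1: ['microwave'] (min_width=9, slack=5)
Line 2: ['house', 'table'] (min_width=11, slack=3)
Line 3: ['plate', 'night'] (min_width=11, slack=3)
Line 4: ['grass', 'are', 'milk'] (min_width=14, slack=0)
Line 5: ['was', 'grass'] (min_width=9, slack=5)
Line 6: ['network'] (min_width=7, slack=7)

Answer: 6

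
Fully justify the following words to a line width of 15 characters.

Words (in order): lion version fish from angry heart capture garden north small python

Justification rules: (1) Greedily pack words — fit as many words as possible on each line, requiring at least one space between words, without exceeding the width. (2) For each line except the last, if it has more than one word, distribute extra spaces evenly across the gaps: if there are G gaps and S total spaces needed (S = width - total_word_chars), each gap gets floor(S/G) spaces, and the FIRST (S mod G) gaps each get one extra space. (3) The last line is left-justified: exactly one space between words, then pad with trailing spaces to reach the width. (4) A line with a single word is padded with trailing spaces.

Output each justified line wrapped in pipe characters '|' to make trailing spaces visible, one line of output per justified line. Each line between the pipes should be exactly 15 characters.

Line 1: ['lion', 'version'] (min_width=12, slack=3)
Line 2: ['fish', 'from', 'angry'] (min_width=15, slack=0)
Line 3: ['heart', 'capture'] (min_width=13, slack=2)
Line 4: ['garden', 'north'] (min_width=12, slack=3)
Line 5: ['small', 'python'] (min_width=12, slack=3)

Answer: |lion    version|
|fish from angry|
|heart   capture|
|garden    north|
|small python   |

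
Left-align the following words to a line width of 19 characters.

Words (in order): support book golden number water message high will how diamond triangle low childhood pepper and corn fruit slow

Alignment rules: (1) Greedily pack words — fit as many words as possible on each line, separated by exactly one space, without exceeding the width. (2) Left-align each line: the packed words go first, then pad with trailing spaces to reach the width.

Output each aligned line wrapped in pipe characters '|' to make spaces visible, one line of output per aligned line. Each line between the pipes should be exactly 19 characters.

Line 1: ['support', 'book', 'golden'] (min_width=19, slack=0)
Line 2: ['number', 'water'] (min_width=12, slack=7)
Line 3: ['message', 'high', 'will'] (min_width=17, slack=2)
Line 4: ['how', 'diamond'] (min_width=11, slack=8)
Line 5: ['triangle', 'low'] (min_width=12, slack=7)
Line 6: ['childhood', 'pepper'] (min_width=16, slack=3)
Line 7: ['and', 'corn', 'fruit', 'slow'] (min_width=19, slack=0)

Answer: |support book golden|
|number water       |
|message high will  |
|how diamond        |
|triangle low       |
|childhood pepper   |
|and corn fruit slow|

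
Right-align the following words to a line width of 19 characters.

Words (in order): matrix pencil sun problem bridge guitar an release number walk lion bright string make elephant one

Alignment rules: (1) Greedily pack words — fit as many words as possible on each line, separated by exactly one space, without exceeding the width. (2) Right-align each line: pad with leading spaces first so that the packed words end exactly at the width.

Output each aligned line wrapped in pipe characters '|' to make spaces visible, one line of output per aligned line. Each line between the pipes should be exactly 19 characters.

Line 1: ['matrix', 'pencil', 'sun'] (min_width=17, slack=2)
Line 2: ['problem', 'bridge'] (min_width=14, slack=5)
Line 3: ['guitar', 'an', 'release'] (min_width=17, slack=2)
Line 4: ['number', 'walk', 'lion'] (min_width=16, slack=3)
Line 5: ['bright', 'string', 'make'] (min_width=18, slack=1)
Line 6: ['elephant', 'one'] (min_width=12, slack=7)

Answer: |  matrix pencil sun|
|     problem bridge|
|  guitar an release|
|   number walk lion|
| bright string make|
|       elephant one|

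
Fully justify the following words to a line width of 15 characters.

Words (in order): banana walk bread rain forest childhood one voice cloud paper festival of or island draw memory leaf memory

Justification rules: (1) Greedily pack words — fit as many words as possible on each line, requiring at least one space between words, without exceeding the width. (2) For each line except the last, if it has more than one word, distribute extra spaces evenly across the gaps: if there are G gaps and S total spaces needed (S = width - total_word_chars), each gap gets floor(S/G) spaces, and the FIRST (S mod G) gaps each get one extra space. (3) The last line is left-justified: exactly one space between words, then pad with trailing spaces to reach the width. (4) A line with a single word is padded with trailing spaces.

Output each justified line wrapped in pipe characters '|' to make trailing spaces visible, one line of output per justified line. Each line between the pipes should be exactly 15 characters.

Line 1: ['banana', 'walk'] (min_width=11, slack=4)
Line 2: ['bread', 'rain'] (min_width=10, slack=5)
Line 3: ['forest'] (min_width=6, slack=9)
Line 4: ['childhood', 'one'] (min_width=13, slack=2)
Line 5: ['voice', 'cloud'] (min_width=11, slack=4)
Line 6: ['paper', 'festival'] (min_width=14, slack=1)
Line 7: ['of', 'or', 'island'] (min_width=12, slack=3)
Line 8: ['draw', 'memory'] (min_width=11, slack=4)
Line 9: ['leaf', 'memory'] (min_width=11, slack=4)

Answer: |banana     walk|
|bread      rain|
|forest         |
|childhood   one|
|voice     cloud|
|paper  festival|
|of   or  island|
|draw     memory|
|leaf memory    |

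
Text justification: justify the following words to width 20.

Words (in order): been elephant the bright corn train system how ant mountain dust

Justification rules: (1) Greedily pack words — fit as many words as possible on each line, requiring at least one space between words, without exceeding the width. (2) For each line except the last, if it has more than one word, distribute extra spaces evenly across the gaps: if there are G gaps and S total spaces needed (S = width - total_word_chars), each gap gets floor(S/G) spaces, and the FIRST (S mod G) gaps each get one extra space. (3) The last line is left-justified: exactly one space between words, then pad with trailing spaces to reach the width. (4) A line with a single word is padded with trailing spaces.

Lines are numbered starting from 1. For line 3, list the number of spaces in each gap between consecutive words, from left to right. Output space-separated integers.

Line 1: ['been', 'elephant', 'the'] (min_width=17, slack=3)
Line 2: ['bright', 'corn', 'train'] (min_width=17, slack=3)
Line 3: ['system', 'how', 'ant'] (min_width=14, slack=6)
Line 4: ['mountain', 'dust'] (min_width=13, slack=7)

Answer: 4 4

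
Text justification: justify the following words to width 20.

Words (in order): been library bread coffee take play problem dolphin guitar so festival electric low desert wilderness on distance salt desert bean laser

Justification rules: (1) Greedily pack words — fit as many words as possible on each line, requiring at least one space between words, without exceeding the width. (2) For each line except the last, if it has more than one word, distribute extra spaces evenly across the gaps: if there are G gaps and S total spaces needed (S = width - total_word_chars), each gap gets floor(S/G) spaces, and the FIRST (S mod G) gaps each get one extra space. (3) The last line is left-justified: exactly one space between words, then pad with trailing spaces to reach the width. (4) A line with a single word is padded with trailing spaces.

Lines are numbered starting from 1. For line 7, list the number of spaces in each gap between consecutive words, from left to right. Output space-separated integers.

Line 1: ['been', 'library', 'bread'] (min_width=18, slack=2)
Line 2: ['coffee', 'take', 'play'] (min_width=16, slack=4)
Line 3: ['problem', 'dolphin'] (min_width=15, slack=5)
Line 4: ['guitar', 'so', 'festival'] (min_width=18, slack=2)
Line 5: ['electric', 'low', 'desert'] (min_width=19, slack=1)
Line 6: ['wilderness', 'on'] (min_width=13, slack=7)
Line 7: ['distance', 'salt', 'desert'] (min_width=20, slack=0)
Line 8: ['bean', 'laser'] (min_width=10, slack=10)

Answer: 1 1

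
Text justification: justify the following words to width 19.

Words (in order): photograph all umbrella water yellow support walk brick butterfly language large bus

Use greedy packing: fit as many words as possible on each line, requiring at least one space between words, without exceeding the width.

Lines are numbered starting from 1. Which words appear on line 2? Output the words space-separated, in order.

Answer: umbrella water

Derivation:
Line 1: ['photograph', 'all'] (min_width=14, slack=5)
Line 2: ['umbrella', 'water'] (min_width=14, slack=5)
Line 3: ['yellow', 'support', 'walk'] (min_width=19, slack=0)
Line 4: ['brick', 'butterfly'] (min_width=15, slack=4)
Line 5: ['language', 'large', 'bus'] (min_width=18, slack=1)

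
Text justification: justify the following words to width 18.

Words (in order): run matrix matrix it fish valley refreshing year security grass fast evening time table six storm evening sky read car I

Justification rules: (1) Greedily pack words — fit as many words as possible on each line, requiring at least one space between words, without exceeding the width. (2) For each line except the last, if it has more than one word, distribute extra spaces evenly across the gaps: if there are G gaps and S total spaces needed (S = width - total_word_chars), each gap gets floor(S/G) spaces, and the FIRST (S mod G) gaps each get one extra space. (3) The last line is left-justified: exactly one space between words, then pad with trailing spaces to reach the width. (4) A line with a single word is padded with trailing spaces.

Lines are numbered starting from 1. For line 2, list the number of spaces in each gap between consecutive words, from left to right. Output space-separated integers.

Answer: 3 3

Derivation:
Line 1: ['run', 'matrix', 'matrix'] (min_width=17, slack=1)
Line 2: ['it', 'fish', 'valley'] (min_width=14, slack=4)
Line 3: ['refreshing', 'year'] (min_width=15, slack=3)
Line 4: ['security', 'grass'] (min_width=14, slack=4)
Line 5: ['fast', 'evening', 'time'] (min_width=17, slack=1)
Line 6: ['table', 'six', 'storm'] (min_width=15, slack=3)
Line 7: ['evening', 'sky', 'read'] (min_width=16, slack=2)
Line 8: ['car', 'I'] (min_width=5, slack=13)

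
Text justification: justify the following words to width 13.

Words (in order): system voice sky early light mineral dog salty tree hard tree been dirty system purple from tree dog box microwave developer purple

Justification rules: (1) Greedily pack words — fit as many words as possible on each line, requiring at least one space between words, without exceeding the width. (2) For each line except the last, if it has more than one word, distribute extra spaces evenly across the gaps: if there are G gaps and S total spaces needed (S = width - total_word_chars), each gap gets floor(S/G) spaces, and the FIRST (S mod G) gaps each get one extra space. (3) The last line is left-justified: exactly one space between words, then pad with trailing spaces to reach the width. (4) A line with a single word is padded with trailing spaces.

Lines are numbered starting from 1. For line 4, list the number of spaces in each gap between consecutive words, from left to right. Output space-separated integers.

Answer: 5

Derivation:
Line 1: ['system', 'voice'] (min_width=12, slack=1)
Line 2: ['sky', 'early'] (min_width=9, slack=4)
Line 3: ['light', 'mineral'] (min_width=13, slack=0)
Line 4: ['dog', 'salty'] (min_width=9, slack=4)
Line 5: ['tree', 'hard'] (min_width=9, slack=4)
Line 6: ['tree', 'been'] (min_width=9, slack=4)
Line 7: ['dirty', 'system'] (min_width=12, slack=1)
Line 8: ['purple', 'from'] (min_width=11, slack=2)
Line 9: ['tree', 'dog', 'box'] (min_width=12, slack=1)
Line 10: ['microwave'] (min_width=9, slack=4)
Line 11: ['developer'] (min_width=9, slack=4)
Line 12: ['purple'] (min_width=6, slack=7)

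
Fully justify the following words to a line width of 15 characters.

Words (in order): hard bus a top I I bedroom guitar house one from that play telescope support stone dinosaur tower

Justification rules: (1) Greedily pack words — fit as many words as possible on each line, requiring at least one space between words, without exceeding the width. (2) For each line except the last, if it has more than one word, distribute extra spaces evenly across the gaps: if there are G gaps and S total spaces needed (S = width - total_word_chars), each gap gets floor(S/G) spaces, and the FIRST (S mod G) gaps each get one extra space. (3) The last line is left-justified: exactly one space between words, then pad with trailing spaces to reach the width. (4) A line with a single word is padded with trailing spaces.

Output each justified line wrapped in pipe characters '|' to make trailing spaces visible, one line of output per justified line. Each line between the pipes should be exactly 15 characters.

Line 1: ['hard', 'bus', 'a', 'top'] (min_width=14, slack=1)
Line 2: ['I', 'I', 'bedroom'] (min_width=11, slack=4)
Line 3: ['guitar', 'house'] (min_width=12, slack=3)
Line 4: ['one', 'from', 'that'] (min_width=13, slack=2)
Line 5: ['play', 'telescope'] (min_width=14, slack=1)
Line 6: ['support', 'stone'] (min_width=13, slack=2)
Line 7: ['dinosaur', 'tower'] (min_width=14, slack=1)

Answer: |hard  bus a top|
|I   I   bedroom|
|guitar    house|
|one  from  that|
|play  telescope|
|support   stone|
|dinosaur tower |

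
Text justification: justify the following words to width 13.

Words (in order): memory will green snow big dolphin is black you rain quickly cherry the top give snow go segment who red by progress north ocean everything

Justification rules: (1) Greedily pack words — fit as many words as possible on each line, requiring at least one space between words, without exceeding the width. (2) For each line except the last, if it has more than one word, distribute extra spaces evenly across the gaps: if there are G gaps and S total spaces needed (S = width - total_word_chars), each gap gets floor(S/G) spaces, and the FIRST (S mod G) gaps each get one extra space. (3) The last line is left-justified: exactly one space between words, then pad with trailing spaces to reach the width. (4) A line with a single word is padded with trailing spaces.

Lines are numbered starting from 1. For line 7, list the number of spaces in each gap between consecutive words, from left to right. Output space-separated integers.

Answer: 1 1

Derivation:
Line 1: ['memory', 'will'] (min_width=11, slack=2)
Line 2: ['green', 'snow'] (min_width=10, slack=3)
Line 3: ['big', 'dolphin'] (min_width=11, slack=2)
Line 4: ['is', 'black', 'you'] (min_width=12, slack=1)
Line 5: ['rain', 'quickly'] (min_width=12, slack=1)
Line 6: ['cherry', 'the'] (min_width=10, slack=3)
Line 7: ['top', 'give', 'snow'] (min_width=13, slack=0)
Line 8: ['go', 'segment'] (min_width=10, slack=3)
Line 9: ['who', 'red', 'by'] (min_width=10, slack=3)
Line 10: ['progress'] (min_width=8, slack=5)
Line 11: ['north', 'ocean'] (min_width=11, slack=2)
Line 12: ['everything'] (min_width=10, slack=3)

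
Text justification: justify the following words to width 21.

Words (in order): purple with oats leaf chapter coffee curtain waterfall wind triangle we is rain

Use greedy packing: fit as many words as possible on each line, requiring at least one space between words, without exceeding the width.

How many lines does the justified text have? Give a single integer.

Answer: 5

Derivation:
Line 1: ['purple', 'with', 'oats', 'leaf'] (min_width=21, slack=0)
Line 2: ['chapter', 'coffee'] (min_width=14, slack=7)
Line 3: ['curtain', 'waterfall'] (min_width=17, slack=4)
Line 4: ['wind', 'triangle', 'we', 'is'] (min_width=19, slack=2)
Line 5: ['rain'] (min_width=4, slack=17)
Total lines: 5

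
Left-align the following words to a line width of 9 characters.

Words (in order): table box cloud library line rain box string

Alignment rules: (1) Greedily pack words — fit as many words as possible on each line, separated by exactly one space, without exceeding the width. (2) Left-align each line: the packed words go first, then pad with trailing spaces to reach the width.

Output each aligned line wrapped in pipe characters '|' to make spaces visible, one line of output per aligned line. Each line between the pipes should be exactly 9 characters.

Line 1: ['table', 'box'] (min_width=9, slack=0)
Line 2: ['cloud'] (min_width=5, slack=4)
Line 3: ['library'] (min_width=7, slack=2)
Line 4: ['line', 'rain'] (min_width=9, slack=0)
Line 5: ['box'] (min_width=3, slack=6)
Line 6: ['string'] (min_width=6, slack=3)

Answer: |table box|
|cloud    |
|library  |
|line rain|
|box      |
|string   |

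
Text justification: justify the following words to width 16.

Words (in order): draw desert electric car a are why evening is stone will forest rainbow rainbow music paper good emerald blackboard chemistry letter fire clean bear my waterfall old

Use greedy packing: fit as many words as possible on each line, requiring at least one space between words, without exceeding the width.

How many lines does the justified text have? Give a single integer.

Answer: 12

Derivation:
Line 1: ['draw', 'desert'] (min_width=11, slack=5)
Line 2: ['electric', 'car', 'a'] (min_width=14, slack=2)
Line 3: ['are', 'why', 'evening'] (min_width=15, slack=1)
Line 4: ['is', 'stone', 'will'] (min_width=13, slack=3)
Line 5: ['forest', 'rainbow'] (min_width=14, slack=2)
Line 6: ['rainbow', 'music'] (min_width=13, slack=3)
Line 7: ['paper', 'good'] (min_width=10, slack=6)
Line 8: ['emerald'] (min_width=7, slack=9)
Line 9: ['blackboard'] (min_width=10, slack=6)
Line 10: ['chemistry', 'letter'] (min_width=16, slack=0)
Line 11: ['fire', 'clean', 'bear'] (min_width=15, slack=1)
Line 12: ['my', 'waterfall', 'old'] (min_width=16, slack=0)
Total lines: 12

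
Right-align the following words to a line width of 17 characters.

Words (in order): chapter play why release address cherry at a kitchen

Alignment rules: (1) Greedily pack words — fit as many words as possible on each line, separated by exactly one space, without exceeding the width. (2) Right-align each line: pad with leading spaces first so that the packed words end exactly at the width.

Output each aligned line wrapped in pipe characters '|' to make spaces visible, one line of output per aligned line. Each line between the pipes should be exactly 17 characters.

Line 1: ['chapter', 'play', 'why'] (min_width=16, slack=1)
Line 2: ['release', 'address'] (min_width=15, slack=2)
Line 3: ['cherry', 'at', 'a'] (min_width=11, slack=6)
Line 4: ['kitchen'] (min_width=7, slack=10)

Answer: | chapter play why|
|  release address|
|      cherry at a|
|          kitchen|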